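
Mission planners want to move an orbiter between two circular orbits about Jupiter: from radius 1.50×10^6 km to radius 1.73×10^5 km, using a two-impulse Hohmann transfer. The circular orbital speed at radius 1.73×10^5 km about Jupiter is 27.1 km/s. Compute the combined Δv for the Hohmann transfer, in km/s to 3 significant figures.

From the circular-orbit relation v² = μ/r at r = 1.73×10^5 km: μ = v²r = (27.1)² × 1.73×10^5 = 1.27053×10^8 km³/s².
Transfer-ellipse semi-major axis a_t = (r₁ + r₂)/2 = (1.500×10^6 + 1.730×10^5)/2 = 8.365×10^5 km.
Circular speed at r₁: v₁ = √(μ/r₁) = √(1.27053×10^8/1.500×10^6) = 9.203 km/s.
On the transfer ellipse at r₁, vis-viva gives v_a = √[μ(2/r₁ − 1/a_t)] = 4.185 km/s.
First burn Δv₁ = |v_a − v₁| = 5.018 km/s.
At r₂, v₂ = √(μ/r₂) = 27.10 km/s.
Transfer-orbit speed at r₂: v_p = √[μ(2/r₂ − 1/a_t)] = 36.29 km/s.
Second burn Δv₂ = |v₂ − v_p| = 9.190 km/s.
Δv = Δv₁ + Δv₂ = 5.018 + 9.190 = 14.21 km/s.

Δv = 14.2 km/s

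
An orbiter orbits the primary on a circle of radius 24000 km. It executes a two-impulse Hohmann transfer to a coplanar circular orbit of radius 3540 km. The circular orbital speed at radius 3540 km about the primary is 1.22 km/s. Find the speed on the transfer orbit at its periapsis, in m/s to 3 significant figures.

v = 1610 m/s

From the circular-orbit relation v² = μ/r at r = 3540 km: μ = v²r = (1.22)² × 3540 = 5268.94 km³/s².
Transfer-ellipse semi-major axis a_t = (r₁ + r₂)/2 = (24000 + 3540)/2 = 13770 km.
The periapsis of the transfer ellipse is at r = 3540 km.
Vis-viva: v = √[μ(2/r − 1/a_t)] = √[5268.94 × (2/3540 − 1/13770)] = 1.611 km/s.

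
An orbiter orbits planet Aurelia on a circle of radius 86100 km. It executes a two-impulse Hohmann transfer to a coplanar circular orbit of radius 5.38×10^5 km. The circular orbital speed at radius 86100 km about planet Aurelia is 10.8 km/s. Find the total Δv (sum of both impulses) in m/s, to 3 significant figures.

Δv = 5430 m/s

From the circular-orbit relation v² = μ/r at r = 86100 km: μ = v²r = (10.8)² × 86100 = 1.00427×10^7 km³/s².
The Hohmann ellipse has a_t = (r₁ + r₂)/2 = 3.1205×10^5 km.
Circular speed at r₁: v₁ = √(μ/r₁) = √(1.00427×10^7/86100) = 10.800 km/s.
On the transfer ellipse at r₁, vis-viva gives v_p = √[μ(2/r₁ − 1/a_t)] = 14.181 km/s.
First burn Δv₁ = |v_p − v₁| = 3.381 km/s.
At r₂, v₂ = √(μ/r₂) = 4.3205 km/s.
Transfer-orbit speed at r₂: v_a = √[μ(2/r₂ − 1/a_t)] = 2.2695 km/s.
Second burn Δv₂ = |v₂ − v_a| = 2.051 km/s.
Δv = Δv₁ + Δv₂ = 3.381 + 2.051 = 5.432 km/s.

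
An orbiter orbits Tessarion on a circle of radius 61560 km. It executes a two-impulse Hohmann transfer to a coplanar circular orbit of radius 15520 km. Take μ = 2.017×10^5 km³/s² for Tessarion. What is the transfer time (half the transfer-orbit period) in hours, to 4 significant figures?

t = 14.70 hours

The Hohmann ellipse has a_t = (r₁ + r₂)/2 = 38540 km.
Transfer time t = π√(a_t³/μ) = π√((38540)³ / 2.017×10^5) = 52930 s.
Converting: 52930 s ÷ 3600 s/hour = 14.70 hours.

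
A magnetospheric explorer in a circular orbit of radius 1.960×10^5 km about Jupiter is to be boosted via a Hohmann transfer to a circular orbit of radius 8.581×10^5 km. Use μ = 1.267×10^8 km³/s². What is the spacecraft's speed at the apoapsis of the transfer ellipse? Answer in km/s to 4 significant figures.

The Hohmann ellipse has a_t = (r₁ + r₂)/2 = 5.2705×10^5 km.
The apoapsis of the transfer ellipse is at r = 8.581×10^5 km.
Vis-viva: v = √[μ(2/r − 1/a_t)] = √[1.267×10^8 × (2/8.581×10^5 − 1/5.2705×10^5)] = 7.410 km/s.

v = 7.410 km/s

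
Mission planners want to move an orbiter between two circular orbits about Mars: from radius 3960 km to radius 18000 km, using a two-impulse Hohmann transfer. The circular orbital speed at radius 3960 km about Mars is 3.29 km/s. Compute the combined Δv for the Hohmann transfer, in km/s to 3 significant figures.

From the circular-orbit relation v² = μ/r at r = 3960 km: μ = v²r = (3.29)² × 3960 = 42863.4 km³/s².
Transfer-ellipse semi-major axis a_t = (r₁ + r₂)/2 = (3960 + 18000)/2 = 10980 km.
Circular speed at r₁: v₁ = √(μ/r₁) = √(42863.4/3960) = 3.2900 km/s.
On the transfer ellipse at r₁, vis-viva equation gives v_p = √[μ(2/r₁ − 1/a_t)] = 4.2124 km/s.
First burn Δv₁ = |v_p − v₁| = 0.9224 km/s.
Circular speed at r₂: v₂ = √(μ/r₂) = 1.5431 km/s.
Transfer-orbit speed at r₂: v_a = √[μ(2/r₂ − 1/a_t)] = 0.92673 km/s.
Second burn Δv₂ = |v₂ − v_a| = 0.6164 km/s.
Δv = Δv₁ + Δv₂ = 0.9224 + 0.6164 = 1.539 km/s.

Δv = 1.54 km/s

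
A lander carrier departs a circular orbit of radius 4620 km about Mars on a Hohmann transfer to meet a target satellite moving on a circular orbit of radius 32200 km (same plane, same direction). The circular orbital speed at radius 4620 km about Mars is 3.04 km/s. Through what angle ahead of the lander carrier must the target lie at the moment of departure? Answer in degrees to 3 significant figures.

φ = 102°

From the circular-orbit relation v² = μ/r at r = 4620 km: μ = v²r = (3.04)² × 4620 = 42696.2 km³/s².
Transfer-ellipse semi-major axis a_t = (r₁ + r₂)/2 = (4620 + 32200)/2 = 18410 km.
Transfer time t = π√(a_t³/μ) = 37978.3 s.
Target angular speed ω₂ = √(μ/r₂³) = 3.57611×10^-5 rad/s.
Angle swept by the target during transfer: ω₂·t = 1.35815 rad = 77.82°.
Arrival is 180° from departure on the ellipse, so φ = 180° − 77.82° = 102°.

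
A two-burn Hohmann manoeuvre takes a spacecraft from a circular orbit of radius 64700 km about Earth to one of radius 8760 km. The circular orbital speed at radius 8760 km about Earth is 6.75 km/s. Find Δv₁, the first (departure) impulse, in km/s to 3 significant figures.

From the circular-orbit relation v² = μ/r at r = 8760 km: μ = v²r = (6.75)² × 8760 = 3.99128×10^5 km³/s².
Semi-major axis of the transfer orbit: a_t = (64700 + 8760)/2 = 36730 km.
On the circular orbit at r = 64700 km, v_c = √(μ/r) = 2.484 km/s.
Transfer-orbit speed at the same r (vis-viva, a = a_t): v_t = √[μ(2/r − 1/a_t)] = 1.213 km/s.
Δv₁ = |v_t − v_c| = |1.213 − 2.484| = 1.271 km/s.

Δv₁ = 1.27 km/s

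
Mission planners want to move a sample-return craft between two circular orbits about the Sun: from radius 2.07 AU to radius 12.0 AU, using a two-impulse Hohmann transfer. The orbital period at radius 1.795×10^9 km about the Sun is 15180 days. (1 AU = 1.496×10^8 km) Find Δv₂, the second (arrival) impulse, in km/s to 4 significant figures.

Δv₂ = 3.934 km/s

From Kepler's third law T² = 4π²r³/μ at r = 1.795×10^9 km, T = 15180 days = 15180 × 86400 s = 1.311552×10^9 s: μ = 4π²r³/T² = 1.32734×10^11 km³/s².
In km: r₁ = 2.07 × 1.496×10^8 = 3.09672×10^8 km; r₂ = 12.0 × 1.496×10^8 = 1.7952×10^9 km.
Semi-major axis of the transfer orbit: a_t = (3.09672×10^8 + 1.7952×10^9)/2 = 1.052436×10^9 km.
On the circular orbit at r = 1.7952×10^9 km, v_c = √(μ/r) = 8.5987 km/s.
Vis-viva on the transfer ellipse at r = 1.7952×10^9 km gives v_t = √[μ(2/r − 1/a_t)] = 4.6643 km/s.
Δv₂ = |v_t − v_c| = |4.6643 − 8.5987| = 3.934 km/s.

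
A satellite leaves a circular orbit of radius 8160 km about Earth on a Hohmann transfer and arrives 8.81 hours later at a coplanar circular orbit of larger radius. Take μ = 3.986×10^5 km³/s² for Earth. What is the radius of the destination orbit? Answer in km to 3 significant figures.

r₂ = 60600 km

Transfer time t = 8.81 hours = 31716 s, and t = π√(a_t³/μ).
So a_t = (μ t²/π²)^(1/3) = (3.986×10^5 × (31716)² / π²)^(1/3) = 34377 km.
Since a_t = (r₁ + r₂)/2, r₂ = 2a_t − r₁ = 2×34377 − 8160 = 60594 km.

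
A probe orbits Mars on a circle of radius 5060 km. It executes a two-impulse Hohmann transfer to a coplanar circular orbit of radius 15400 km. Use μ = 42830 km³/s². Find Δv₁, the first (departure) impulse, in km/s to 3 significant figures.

Δv₁ = 0.660 km/s

Semi-major axis of the transfer orbit: a_t = (5060 + 15400)/2 = 10230 km.
On the circular orbit at r = 5060 km, v_c = √(μ/r) = 2.9094 km/s.
Transfer-orbit speed at the same r (vis-viva, a = a_t): v_t = √[μ(2/r − 1/a_t)] = 3.5696 km/s.
Δv₁ = |v_t − v_c| = |3.5696 − 2.9094| = 0.6602 km/s.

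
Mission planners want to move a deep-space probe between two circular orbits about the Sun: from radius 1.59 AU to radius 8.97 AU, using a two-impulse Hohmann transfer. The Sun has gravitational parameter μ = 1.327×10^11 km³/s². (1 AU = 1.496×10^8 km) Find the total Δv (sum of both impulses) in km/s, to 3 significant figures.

In km: r₁ = 1.59 × 1.496×10^8 = 2.37864×10^8 km; r₂ = 8.97 × 1.496×10^8 = 1.341912×10^9 km.
Semi-major axis of the transfer orbit: a_t = (2.37864×10^8 + 1.341912×10^9)/2 = 7.89888×10^8 km.
At r₁ the circular-orbit speed is v₁ = √(μ/r₁) = 23.620 km/s.
Transfer-orbit speed at r₁ (vis-viva): v_p = √[μ(2/r₁ − 1/a_t)] = 30.786 km/s.
First burn Δv₁ = |v_p − v₁| = 7.166 km/s.
At r₂, v₂ = √(μ/r₂) = 9.944 km/s.
Transfer-orbit speed at r₂: v_a = √[μ(2/r₂ − 1/a_t)] = 5.457 km/s.
Second burn Δv₂ = |v₂ − v_a| = 4.487 km/s.
Δv = Δv₁ + Δv₂ = 7.166 + 4.487 = 11.65 km/s.

Δv = 11.7 km/s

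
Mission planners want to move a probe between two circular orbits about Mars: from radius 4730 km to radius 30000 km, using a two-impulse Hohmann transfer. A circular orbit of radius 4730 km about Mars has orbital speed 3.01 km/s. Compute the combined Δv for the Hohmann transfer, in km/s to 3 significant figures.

From the circular-orbit relation v² = μ/r at r = 4730 km: μ = v²r = (3.01)² × 4730 = 42854.3 km³/s².
The Hohmann ellipse has a_t = (r₁ + r₂)/2 = 17365 km.
Circular speed at r₁: v₁ = √(μ/r₁) = √(42854.3/4730) = 3.0100 km/s.
On the transfer ellipse at r₁, vis-viva gives v_p = √[μ(2/r₁ − 1/a_t)] = 3.9563 km/s.
First burn Δv₁ = |v_p − v₁| = 0.9463 km/s.
Circular speed at r₂: v₂ = √(μ/r₂) = 1.1952 km/s.
Transfer-orbit speed at r₂: v_a = √[μ(2/r₂ − 1/a_t)] = 0.62378 km/s.
Second burn Δv₂ = |v₂ − v_a| = 0.5714 km/s.
Total Δv = Δv₁ + Δv₂ = 1.518 km/s.

Δv = 1.52 km/s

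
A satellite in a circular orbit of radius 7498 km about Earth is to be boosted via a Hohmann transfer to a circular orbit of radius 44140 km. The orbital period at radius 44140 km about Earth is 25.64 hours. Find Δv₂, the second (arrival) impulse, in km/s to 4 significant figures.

Δv₂ = 1.385 km/s

From Kepler's third law T² = 4π²r³/μ at r = 44140 km, T = 25.64 hours = 25.64 × 3600 s = 92304 s: μ = 4π²r³/T² = 3.98488×10^5 km³/s².
Semi-major axis of the transfer orbit: a_t = (7498 + 44140)/2 = 25819 km.
On the circular orbit at r = 44140 km, v_c = √(μ/r) = 3.0046 km/s.
Vis-viva on the transfer ellipse at r = 44140 km gives v_t = √[μ(2/r − 1/a_t)] = 1.6192 km/s.
Δv₂ = |v_t − v_c| = |1.6192 − 3.0046| = 1.385 km/s.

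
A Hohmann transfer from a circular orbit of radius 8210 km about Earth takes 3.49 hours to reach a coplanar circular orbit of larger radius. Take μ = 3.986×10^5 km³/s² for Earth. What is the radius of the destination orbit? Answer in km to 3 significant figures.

Transfer time t = 3.49 hours = 12564 s, and t = π√(a_t³/μ).
So a_t = (μ t²/π²)^(1/3) = (3.986×10^5 × (12564)² / π²)^(1/3) = 18542 km.
Since a_t = (r₁ + r₂)/2, r₂ = 2a_t − r₁ = 2×18542 − 8210 = 28874 km.

r₂ = 28900 km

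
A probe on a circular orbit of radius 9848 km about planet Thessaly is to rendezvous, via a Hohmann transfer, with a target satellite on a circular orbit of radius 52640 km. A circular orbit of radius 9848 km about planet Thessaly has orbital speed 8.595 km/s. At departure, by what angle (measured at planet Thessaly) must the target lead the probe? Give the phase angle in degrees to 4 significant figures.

φ = 97.69°

From the circular-orbit relation v² = μ/r at r = 9848 km: μ = v²r = (8.595)² × 9848 = 7.27511×10^5 km³/s².
Semi-major axis of the transfer orbit: a_t = (9848 + 52640)/2 = 31244 km.
Transfer time t = π√(a_t³/μ) = 20341.4 s.
Target angular speed ω₂ = √(μ/r₂³) = 7.06230×10^-5 rad/s.
Angle swept by the target during transfer: ω₂·t = 1.4366 rad = 82.31°.
Arrival is 180° from departure on the ellipse, so φ = 180° − 82.31° = 97.69°.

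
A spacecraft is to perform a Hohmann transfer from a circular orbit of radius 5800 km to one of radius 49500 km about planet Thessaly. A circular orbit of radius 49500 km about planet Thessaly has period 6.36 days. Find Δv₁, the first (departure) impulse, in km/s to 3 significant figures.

From Kepler's third law T² = 4π²r³/μ at r = 49500 km, T = 6.36 days = 6.36 × 86400 s = 5.49504×10^5 s: μ = 4π²r³/T² = 15857.5 km³/s².
Semi-major axis of the transfer orbit: a_t = (5800 + 49500)/2 = 27650 km.
On the circular orbit at r = 5800 km, v_c = √(μ/r) = 1.6535 km/s.
Transfer-orbit speed at the same r (vis-viva, a = a_t): v_t = √[μ(2/r − 1/a_t)] = 2.2124 km/s.
Δv₁ = |v_t − v_c| = |2.2124 − 1.6535| = 0.5589 km/s.

Δv₁ = 0.559 km/s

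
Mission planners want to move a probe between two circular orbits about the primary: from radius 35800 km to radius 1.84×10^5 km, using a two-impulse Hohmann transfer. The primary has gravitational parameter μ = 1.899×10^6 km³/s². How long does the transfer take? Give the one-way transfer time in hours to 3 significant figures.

Transfer-ellipse semi-major axis a_t = (r₁ + r₂)/2 = (35800 + 1.840×10^5)/2 = 1.099×10^5 km.
By Kepler's third law the transfer-orbit period is T = 2π√(a_t³/μ), so t = T/2 = 83060 s.
Converting: 83060 s ÷ 3600 s/hour = 23.1 hours.

t = 23.1 hours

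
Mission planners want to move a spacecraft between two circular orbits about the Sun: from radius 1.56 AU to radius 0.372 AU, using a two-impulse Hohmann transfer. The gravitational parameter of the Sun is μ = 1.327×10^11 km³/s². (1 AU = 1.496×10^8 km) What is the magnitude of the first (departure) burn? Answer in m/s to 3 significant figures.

Δv₁ = 9050 m/s

In km: r₁ = 1.56 × 1.496×10^8 = 2.33376×10^8 km; r₂ = 0.372 × 1.496×10^8 = 5.56512×10^7 km.
Semi-major axis of the transfer orbit: a_t = (2.33376×10^8 + 5.56512×10^7)/2 = 1.445136×10^8 km.
On the circular orbit at r = 2.33376×10^8 km, v_c = √(μ/r) = 23.846 km/s.
Transfer-orbit speed at the same r (vis-viva, a = a_t): v_t = √[μ(2/r − 1/a_t)] = 14.798 km/s.
Δv₁ = |v_t − v_c| = |14.798 − 23.846| = 9.048 km/s.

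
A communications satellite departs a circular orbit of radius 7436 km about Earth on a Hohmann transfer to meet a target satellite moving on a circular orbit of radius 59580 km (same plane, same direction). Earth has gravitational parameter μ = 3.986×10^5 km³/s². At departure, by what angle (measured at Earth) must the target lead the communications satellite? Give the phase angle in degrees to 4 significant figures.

The Hohmann ellipse has a_t = (r₁ + r₂)/2 = 33508 km.
Transfer time t = π√(a_t³/μ) = 30520 s.
The target's mean motion on its circular orbit is ω₂ = √(μ/r₂³) = 4.341×10^-5 rad/s.
Angle swept by the target during transfer: ω₂·t = 1.325 rad = 75.92°.
The communications satellite traverses 180° on the transfer ellipse, so the target must lead by 180° − 75.92° = 104.1°.

φ = 104.1°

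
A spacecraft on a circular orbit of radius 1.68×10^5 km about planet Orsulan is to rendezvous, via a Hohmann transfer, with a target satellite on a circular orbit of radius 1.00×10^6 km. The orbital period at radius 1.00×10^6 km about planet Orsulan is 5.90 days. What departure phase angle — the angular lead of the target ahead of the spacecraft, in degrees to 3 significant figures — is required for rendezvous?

φ = 99.7°

From Kepler's third law T² = 4π²r³/μ at r = 1.00×10^6 km, T = 5.90 days = 5.90 × 86400 s = 5.0976×10^5 s: μ = 4π²r³/T² = 1.51925×10^8 km³/s².
Semi-major axis of the transfer orbit: a_t = (1.680×10^5 + 1.000×10^6)/2 = 5.840×10^5 km.
Transfer time t = π√(a_t³/μ) = 1.1375×10^5 s.
Target angular speed ω₂ = √(μ/r₂³) = 1.2326×10^-5 rad/s.
Angle swept by the target during transfer: ω₂·t = 1.402 rad = 80.33°.
The spacecraft traverses 180° on the transfer ellipse, so the target must lead by 180° − 80.33° = 99.7°.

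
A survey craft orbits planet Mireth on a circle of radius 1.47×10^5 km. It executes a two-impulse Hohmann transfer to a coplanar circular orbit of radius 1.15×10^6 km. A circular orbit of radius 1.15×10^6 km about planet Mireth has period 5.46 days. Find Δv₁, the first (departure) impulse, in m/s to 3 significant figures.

Δv₁ = 14200 m/s

From Kepler's third law T² = 4π²r³/μ at r = 1.15×10^6 km, T = 5.46 days = 5.46 × 86400 s = 4.71744×10^5 s: μ = 4π²r³/T² = 2.69799×10^8 km³/s².
The Hohmann ellipse has a_t = (r₁ + r₂)/2 = 6.485×10^5 km.
Circular speed at r = 1.470×10^5 km: v_c = √(μ/r) = 42.84 km/s.
Vis-viva on the transfer ellipse at r = 1.470×10^5 km gives v_t = √[μ(2/r − 1/a_t)] = 57.05 km/s.
Δv₁ = |v_t − v_c| = |57.05 − 42.84| = 14.21 km/s.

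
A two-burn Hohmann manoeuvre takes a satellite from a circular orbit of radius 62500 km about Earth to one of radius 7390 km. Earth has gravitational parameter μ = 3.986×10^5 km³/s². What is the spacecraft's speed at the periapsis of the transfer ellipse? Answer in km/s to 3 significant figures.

v = 9.82 km/s

Transfer-ellipse semi-major axis a_t = (r₁ + r₂)/2 = (62500 + 7390)/2 = 34945 km.
At periapsis, r = 7390 km.
Applying v² = μ(2/r − 1/a_t): v = 9.822 km/s.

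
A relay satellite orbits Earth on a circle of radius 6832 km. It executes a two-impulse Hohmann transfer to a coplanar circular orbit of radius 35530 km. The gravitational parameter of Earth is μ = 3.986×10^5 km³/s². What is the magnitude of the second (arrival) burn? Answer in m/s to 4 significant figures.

Semi-major axis of the transfer orbit: a_t = (6832 + 35530)/2 = 21181 km.
Circular speed at r = 35530 km: v_c = √(μ/r) = 3.349 km/s.
Vis-viva on the transfer ellipse at r = 35530 km gives v_t = √[μ(2/r − 1/a_t)] = 1.902 km/s.
Δv₂ = |v_t − v_c| = |1.902 − 3.349| = 1.447 km/s.

Δv₂ = 1447 m/s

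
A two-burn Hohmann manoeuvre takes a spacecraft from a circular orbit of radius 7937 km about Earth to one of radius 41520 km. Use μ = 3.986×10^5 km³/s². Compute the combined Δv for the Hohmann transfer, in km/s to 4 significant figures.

Δv = 3.439 km/s

Semi-major axis of the transfer orbit: a_t = (7937 + 41520)/2 = 24728.5 km.
Circular speed at r₁: v₁ = √(μ/r₁) = √(3.986×10^5/7937) = 7.087 km/s.
Transfer-orbit speed at r₁ (vis-viva): v_p = √[μ(2/r₁ − 1/a_t)] = 9.183 km/s.
First burn Δv₁ = |v_p − v₁| = 2.096 km/s.
Circular speed at r₂: v₂ = √(μ/r₂) = 3.098 km/s.
Transfer-orbit speed at r₂: v_a = √[μ(2/r₂ − 1/a_t)] = 1.755 km/s.
Second burn Δv₂ = |v₂ − v_a| = 1.343 km/s.
Δv = Δv₁ + Δv₂ = 2.096 + 1.343 = 3.439 km/s.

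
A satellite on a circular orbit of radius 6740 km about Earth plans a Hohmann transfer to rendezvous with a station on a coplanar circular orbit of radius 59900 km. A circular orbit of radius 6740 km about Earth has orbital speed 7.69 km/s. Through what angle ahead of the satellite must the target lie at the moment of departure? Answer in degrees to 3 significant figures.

From the circular-orbit relation v² = μ/r at r = 6740 km: μ = v²r = (7.69)² × 6740 = 3.98577×10^5 km³/s².
Transfer-ellipse semi-major axis a_t = (r₁ + r₂)/2 = (6740 + 59900)/2 = 33320 km.
Transfer time t = π√(a_t³/μ) = 30270 s.
The target's mean motion on its circular orbit is ω₂ = √(μ/r₂³) = 4.306×10^-5 rad/s.
Angle swept by the target during transfer: ω₂·t = 1.3034 rad = 74.68°.
Arrival is 180° from departure on the ellipse, so φ = 180° − 74.68° = 105°.

φ = 105°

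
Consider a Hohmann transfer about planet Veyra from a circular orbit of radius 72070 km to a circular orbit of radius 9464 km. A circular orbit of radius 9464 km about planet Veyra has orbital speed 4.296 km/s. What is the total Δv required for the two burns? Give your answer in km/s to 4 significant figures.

From the circular-orbit relation v² = μ/r at r = 9464 km: μ = v²r = (4.296)² × 9464 = 1.74664×10^5 km³/s².
Semi-major axis of the transfer orbit: a_t = (72070 + 9464)/2 = 40767 km.
At r₁ the circular-orbit speed is v₁ = √(μ/r₁) = 1.5568 km/s.
Transfer-orbit speed at r₁ (vis-viva equation): v_a = √[μ(2/r₁ − 1/a_t)] = 0.75008 km/s.
First burn Δv₁ = |v_a − v₁| = 0.8067 km/s.
Circular speed at r₂: v₂ = √(μ/r₂) = 4.296 km/s.
Transfer-orbit speed at r₂: v_p = √[μ(2/r₂ − 1/a_t)] = 5.712 km/s.
Second burn Δv₂ = |v₂ − v_p| = 1.416 km/s.
Total Δv = Δv₁ + Δv₂ = 2.223 km/s.

Δv = 2.223 km/s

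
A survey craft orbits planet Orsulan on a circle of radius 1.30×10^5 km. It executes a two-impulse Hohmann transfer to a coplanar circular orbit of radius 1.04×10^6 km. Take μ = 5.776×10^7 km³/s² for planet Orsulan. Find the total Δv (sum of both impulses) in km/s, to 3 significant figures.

Transfer-ellipse semi-major axis a_t = (r₁ + r₂)/2 = (1.300×10^5 + 1.040×10^6)/2 = 5.850×10^5 km.
Circular speed at r₁: v₁ = √(μ/r₁) = √(5.776×10^7/1.300×10^5) = 21.0786 km/s.
Transfer-orbit speed at r₁ (vis-viva equation): v_p = √[μ(2/r₁ − 1/a_t)] = 28.1048 km/s.
First burn Δv₁ = |v_p − v₁| = 7.0262 km/s.
At r₂, v₂ = √(μ/r₂) = 7.4524 km/s.
Transfer-orbit speed at r₂: v_a = √[μ(2/r₂ − 1/a_t)] = 3.5131 km/s.
Second burn Δv₂ = |v₂ − v_a| = 3.9393 km/s.
Δv = Δv₁ + Δv₂ = 7.0262 + 3.9393 = 10.97 km/s.

Δv = 11.0 km/s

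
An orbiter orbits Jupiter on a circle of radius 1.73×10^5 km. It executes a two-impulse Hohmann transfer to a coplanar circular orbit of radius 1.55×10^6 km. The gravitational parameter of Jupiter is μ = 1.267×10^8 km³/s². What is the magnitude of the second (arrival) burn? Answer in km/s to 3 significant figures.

Semi-major axis of the transfer orbit: a_t = (1.730×10^5 + 1.550×10^6)/2 = 8.615×10^5 km.
On the circular orbit at r = 1.550×10^6 km, v_c = √(μ/r) = 9.0411 km/s.
Vis-viva on the transfer ellipse at r = 1.550×10^6 km gives v_t = √[μ(2/r − 1/a_t)] = 4.0515 km/s.
Δv₂ = |v_t − v_c| = |4.0515 − 9.0411| = 4.990 km/s.

Δv₂ = 4.99 km/s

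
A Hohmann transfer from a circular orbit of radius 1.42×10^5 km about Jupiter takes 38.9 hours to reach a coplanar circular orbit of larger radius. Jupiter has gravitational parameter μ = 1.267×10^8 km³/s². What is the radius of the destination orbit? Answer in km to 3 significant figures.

r₂ = 1.12×10^6 km

Transfer time t = 38.9 hours = 1.4004×10^5 s, and t = π√(a_t³/μ).
So a_t = (μ t²/π²)^(1/3) = (1.267×10^8 × (1.4004×10^5)² / π²)^(1/3) = 6.3143×10^5 km.
Since a_t = (r₁ + r₂)/2, r₂ = 2a_t − r₁ = 2×6.3143×10^5 − 1.420×10^5 = 1.12086×10^6 km.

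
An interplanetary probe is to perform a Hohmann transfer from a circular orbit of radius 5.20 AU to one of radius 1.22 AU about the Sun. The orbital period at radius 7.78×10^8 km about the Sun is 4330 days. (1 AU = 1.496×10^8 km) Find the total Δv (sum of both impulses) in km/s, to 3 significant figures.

From Kepler's third law T² = 4π²r³/μ at r = 7.78×10^8 km, T = 4330 days = 4330 × 86400 s = 3.74112×10^8 s: μ = 4π²r³/T² = 1.32830×10^11 km³/s².
In km: r₁ = 5.20 × 1.496×10^8 = 7.7792×10^8 km; r₂ = 1.22 × 1.496×10^8 = 1.82512×10^8 km.
Semi-major axis of the transfer orbit: a_t = (7.7792×10^8 + 1.82512×10^8)/2 = 4.80216×10^8 km.
Circular speed at r₁: v₁ = √(μ/r₁) = √(1.32830×10^11/7.7792×10^8) = 13.067 km/s.
On the transfer ellipse at r₁, vis-viva gives v_a = √[μ(2/r₁ − 1/a_t)] = 8.0558 km/s.
First burn Δv₁ = |v_a − v₁| = 5.011 km/s.
At r₂, v₂ = √(μ/r₂) = 26.9775 km/s.
Transfer-orbit speed at r₂: v_p = √[μ(2/r₂ − 1/a_t)] = 34.3361 km/s.
Second burn Δv₂ = |v₂ − v_p| = 7.359 km/s.
Δv = Δv₁ + Δv₂ = 5.011 + 7.359 = 12.37 km/s.

Δv = 12.4 km/s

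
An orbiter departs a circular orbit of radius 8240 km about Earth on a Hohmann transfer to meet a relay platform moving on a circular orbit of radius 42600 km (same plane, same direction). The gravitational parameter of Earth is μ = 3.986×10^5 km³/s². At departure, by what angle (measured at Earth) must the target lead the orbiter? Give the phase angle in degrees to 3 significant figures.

φ = 97.0°

Transfer-ellipse semi-major axis a_t = (r₁ + r₂)/2 = (8240 + 42600)/2 = 25420 km.
The half-period of the transfer ellipse is t = π√(a_t³/μ) = 20167 s.
Target angular speed ω₂ = √(μ/r₂³) = 7.1805×10^-5 rad/s.
Angle swept by the target during transfer: ω₂·t = 1.4481 rad = 82.97°.
The orbiter traverses 180° on the transfer ellipse, so the target must lead by 180° − 82.97° = 97.0°.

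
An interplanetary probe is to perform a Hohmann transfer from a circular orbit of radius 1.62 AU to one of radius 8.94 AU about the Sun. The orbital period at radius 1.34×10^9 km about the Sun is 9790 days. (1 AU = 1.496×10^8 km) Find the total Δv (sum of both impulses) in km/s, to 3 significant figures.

From Kepler's third law T² = 4π²r³/μ at r = 1.34×10^9 km, T = 9790 days = 9790 × 86400 s = 8.45856×10^8 s: μ = 4π²r³/T² = 1.32764×10^11 km³/s².
In km: r₁ = 1.62 × 1.496×10^8 = 2.42352×10^8 km; r₂ = 8.94 × 1.496×10^8 = 1.337424×10^9 km.
The Hohmann ellipse has a_t = (r₁ + r₂)/2 = 7.89888×10^8 km.
At r₁ the circular-orbit speed is v₁ = √(μ/r₁) = 23.40547 km/s.
Transfer-orbit speed at r₁ (vis-viva equation): v_p = √[μ(2/r₁ − 1/a_t)] = 30.45574 km/s.
First burn Δv₁ = |v_p − v₁| = 7.0503 km/s.
At r₂, v₂ = √(μ/r₂) = 9.963366 km/s.
Transfer-orbit speed at r₂: v_a = √[μ(2/r₂ − 1/a_t)] = 5.518825 km/s.
Second burn Δv₂ = |v₂ − v_a| = 4.4445 km/s.
Δv = Δv₁ + Δv₂ = 7.0503 + 4.4445 = 11.49 km/s.

Δv = 11.5 km/s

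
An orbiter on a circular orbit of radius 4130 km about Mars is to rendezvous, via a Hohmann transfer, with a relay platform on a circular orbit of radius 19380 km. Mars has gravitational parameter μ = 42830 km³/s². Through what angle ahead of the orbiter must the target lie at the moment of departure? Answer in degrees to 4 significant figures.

φ = 94.97°

Transfer-ellipse semi-major axis a_t = (r₁ + r₂)/2 = (4130 + 19380)/2 = 11755 km.
Transfer time t = π√(a_t³/μ) = 19350 s.
Target angular speed ω₂ = √(μ/r₂³) = 7.671×10^-5 rad/s.
Angle swept by the target during transfer: ω₂·t = 1.484 rad = 85.03°.
The orbiter traverses 180° on the transfer ellipse, so the target must lead by 180° − 85.03° = 94.97°.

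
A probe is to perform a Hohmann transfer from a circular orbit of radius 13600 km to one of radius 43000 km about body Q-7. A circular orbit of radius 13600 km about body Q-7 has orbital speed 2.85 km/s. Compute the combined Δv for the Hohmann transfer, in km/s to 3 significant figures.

From the circular-orbit relation v² = μ/r at r = 13600 km: μ = v²r = (2.85)² × 13600 = 1.10466×10^5 km³/s².
Semi-major axis of the transfer orbit: a_t = (13600 + 43000)/2 = 28300 km.
Circular speed at r₁: v₁ = √(μ/r₁) = √(1.10466×10^5/13600) = 2.8500 km/s.
Transfer-orbit speed at r₁ (vis-viva equation): v_p = √[μ(2/r₁ − 1/a_t)] = 3.5131 km/s.
First burn Δv₁ = |v_p − v₁| = 0.6631 km/s.
At r₂, v₂ = √(μ/r₂) = 1.6028 km/s.
Transfer-orbit speed at r₂: v_a = √[μ(2/r₂ − 1/a_t)] = 1.1111 km/s.
Second burn Δv₂ = |v₂ − v_a| = 0.4917 km/s.
Δv = Δv₁ + Δv₂ = 0.6631 + 0.4917 = 1.155 km/s.

Δv = 1.15 km/s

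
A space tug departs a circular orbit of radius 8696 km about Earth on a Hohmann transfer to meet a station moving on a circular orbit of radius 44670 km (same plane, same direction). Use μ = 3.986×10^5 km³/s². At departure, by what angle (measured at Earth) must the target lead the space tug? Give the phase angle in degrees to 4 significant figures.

φ = 96.90°

The Hohmann ellipse has a_t = (r₁ + r₂)/2 = 26683 km.
The half-period of the transfer ellipse is t = π√(a_t³/μ) = 21690 s.
Target angular speed ω₂ = √(μ/r₂³) = 6.687×10^-5 rad/s.
Angle swept by the target during transfer: ω₂·t = 1.4504 rad = 83.10°.
Arrival is 180° from departure on the ellipse, so φ = 180° − 83.10° = 96.90°.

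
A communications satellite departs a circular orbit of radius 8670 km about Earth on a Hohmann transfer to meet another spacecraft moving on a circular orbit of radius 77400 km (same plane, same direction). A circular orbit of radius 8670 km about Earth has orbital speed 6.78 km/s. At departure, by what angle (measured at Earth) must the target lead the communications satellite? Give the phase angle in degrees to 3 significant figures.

From the circular-orbit relation v² = μ/r at r = 8670 km: μ = v²r = (6.78)² × 8670 = 3.98546×10^5 km³/s².
The Hohmann ellipse has a_t = (r₁ + r₂)/2 = 43035 km.
The half-period of the transfer ellipse is t = π√(a_t³/μ) = 44427 s.
Target angular speed ω₂ = √(μ/r₂³) = 2.9318×10^-5 rad/s.
Angle swept by the target during transfer: ω₂·t = 1.3025 rad = 74.63°.
The communications satellite traverses 180° on the transfer ellipse, so the target must lead by 180° − 74.63° = 105°.

φ = 105°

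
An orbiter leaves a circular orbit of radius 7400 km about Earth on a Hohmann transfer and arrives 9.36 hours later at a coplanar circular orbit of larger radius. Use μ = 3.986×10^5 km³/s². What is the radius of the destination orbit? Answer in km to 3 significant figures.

r₂ = 64200 km

Transfer time t = 9.36 hours = 33696 s, and t = π√(a_t³/μ).
So a_t = (μ t²/π²)^(1/3) = (3.986×10^5 × (33696)² / π²)^(1/3) = 35793 km.
Since a_t = (r₁ + r₂)/2, r₂ = 2a_t − r₁ = 2×35793 − 7400 = 64186 km.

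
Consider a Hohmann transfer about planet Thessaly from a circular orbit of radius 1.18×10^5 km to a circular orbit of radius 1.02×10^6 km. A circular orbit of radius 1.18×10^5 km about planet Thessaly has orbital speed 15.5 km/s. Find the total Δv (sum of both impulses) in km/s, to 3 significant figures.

From the circular-orbit relation v² = μ/r at r = 1.18×10^5 km: μ = v²r = (15.5)² × 1.18×10^5 = 2.83495×10^7 km³/s².
The Hohmann ellipse has a_t = (r₁ + r₂)/2 = 5.690×10^5 km.
At r₁ the circular-orbit speed is v₁ = √(μ/r₁) = 15.500 km/s.
Transfer-orbit speed at r₁ (v² = μ(2/r − 1/a)): v_p = √[μ(2/r₁ − 1/a_t)] = 20.753 km/s.
First burn Δv₁ = |v_p − v₁| = 5.253 km/s.
At r₂, v₂ = √(μ/r₂) = 5.272 km/s.
Transfer-orbit speed at r₂: v_a = √[μ(2/r₂ − 1/a_t)] = 2.401 km/s.
Second burn Δv₂ = |v₂ − v_a| = 2.871 km/s.
Δv = Δv₁ + Δv₂ = 5.253 + 2.871 = 8.124 km/s.

Δv = 8.12 km/s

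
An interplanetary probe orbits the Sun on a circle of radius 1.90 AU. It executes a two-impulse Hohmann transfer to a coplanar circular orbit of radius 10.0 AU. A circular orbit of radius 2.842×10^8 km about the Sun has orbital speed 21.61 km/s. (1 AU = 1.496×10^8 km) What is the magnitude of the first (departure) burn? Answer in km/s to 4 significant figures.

From the circular-orbit relation v² = μ/r at r = 2.842×10^8 km: μ = v²r = (21.61)² × 2.842×10^8 = 1.32719×10^11 km³/s².
In km: r₁ = 1.90 × 1.496×10^8 = 2.8424×10^8 km; r₂ = 10.0 × 1.496×10^8 = 1.496×10^9 km.
Transfer-ellipse semi-major axis a_t = (r₁ + r₂)/2 = (2.8424×10^8 + 1.496×10^9)/2 = 8.9012×10^8 km.
On the circular orbit at r = 2.8424×10^8 km, v_c = √(μ/r) = 21.608 km/s.
Vis-viva on the transfer ellipse at r = 2.8424×10^8 km gives v_t = √[μ(2/r − 1/a_t)] = 28.013 km/s.
Δv₁ = |v_t − v_c| = |28.013 − 21.608| = 6.405 km/s.

Δv₁ = 6.405 km/s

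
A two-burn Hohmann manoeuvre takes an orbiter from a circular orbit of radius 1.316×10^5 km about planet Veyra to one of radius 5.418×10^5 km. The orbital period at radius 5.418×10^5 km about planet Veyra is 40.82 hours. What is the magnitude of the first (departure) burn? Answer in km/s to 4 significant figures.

From Kepler's third law T² = 4π²r³/μ at r = 5.418×10^5 km, T = 40.82 hours = 40.82 × 3600 s = 1.46952×10^5 s: μ = 4π²r³/T² = 2.90754×10^8 km³/s².
Semi-major axis of the transfer orbit: a_t = (1.316×10^5 + 5.418×10^5)/2 = 3.367×10^5 km.
Circular speed at r = 1.316×10^5 km: v_c = √(μ/r) = 47.004 km/s.
Transfer-orbit speed at the same r (vis-viva, a = a_t): v_t = √[μ(2/r − 1/a_t)] = 59.626 km/s.
Δv₁ = |v_t − v_c| = |59.626 − 47.004| = 12.62 km/s.

Δv₁ = 12.62 km/s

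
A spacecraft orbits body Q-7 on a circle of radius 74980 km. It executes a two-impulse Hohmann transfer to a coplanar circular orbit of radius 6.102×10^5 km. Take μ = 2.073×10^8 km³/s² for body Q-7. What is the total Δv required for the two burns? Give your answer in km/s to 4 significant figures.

Δv = 27.40 km/s

Transfer-ellipse semi-major axis a_t = (r₁ + r₂)/2 = (74980 + 6.102×10^5)/2 = 3.4259×10^5 km.
At r₁ the circular-orbit speed is v₁ = √(μ/r₁) = 52.58 km/s.
On the transfer ellipse at r₁, v² = μ(2/r − 1/a) gives v_p = √[μ(2/r₁ − 1/a_t)] = 70.17 km/s.
First burn Δv₁ = |v_p − v₁| = 17.59 km/s.
Circular speed at r₂: v₂ = √(μ/r₂) = 18.432 km/s.
Transfer-orbit speed at r₂: v_a = √[μ(2/r₂ − 1/a_t)] = 8.6228 km/s.
Second burn Δv₂ = |v₂ − v_a| = 9.809 km/s.
Δv = Δv₁ + Δv₂ = 17.59 + 9.809 = 27.40 km/s.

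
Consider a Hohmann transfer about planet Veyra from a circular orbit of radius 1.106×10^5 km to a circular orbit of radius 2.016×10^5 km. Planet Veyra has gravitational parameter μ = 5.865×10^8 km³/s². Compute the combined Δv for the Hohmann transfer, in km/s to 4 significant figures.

Δv = 18.47 km/s

The Hohmann ellipse has a_t = (r₁ + r₂)/2 = 1.561×10^5 km.
Circular speed at r₁: v₁ = √(μ/r₁) = √(5.865×10^8/1.106×10^5) = 72.821 km/s.
On the transfer ellipse at r₁, v² = μ(2/r − 1/a) gives v_p = √[μ(2/r₁ − 1/a_t)] = 82.756 km/s.
First burn Δv₁ = |v_p − v₁| = 9.935 km/s.
At r₂, v₂ = √(μ/r₂) = 53.937 km/s.
Transfer-orbit speed at r₂: v_a = √[μ(2/r₂ − 1/a_t)] = 45.401 km/s.
Second burn Δv₂ = |v₂ − v_a| = 8.536 km/s.
Total Δv = Δv₁ + Δv₂ = 18.47 km/s.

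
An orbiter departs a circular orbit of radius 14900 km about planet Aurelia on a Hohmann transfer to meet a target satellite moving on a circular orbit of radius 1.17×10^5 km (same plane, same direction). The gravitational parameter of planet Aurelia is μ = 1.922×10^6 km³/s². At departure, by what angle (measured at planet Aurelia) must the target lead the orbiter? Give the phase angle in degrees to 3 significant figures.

φ = 104°

The Hohmann ellipse has a_t = (r₁ + r₂)/2 = 65950 km.
Transfer time t = π√(a_t³/μ) = 38379.2 s.
Target angular speed ω₂ = √(μ/r₂³) = 3.46416×10^-5 rad/s.
Angle swept by the target during transfer: ω₂·t = 1.32952 rad = 76.18°.
The orbiter traverses 180° on the transfer ellipse, so the target must lead by 180° − 76.18° = 104°.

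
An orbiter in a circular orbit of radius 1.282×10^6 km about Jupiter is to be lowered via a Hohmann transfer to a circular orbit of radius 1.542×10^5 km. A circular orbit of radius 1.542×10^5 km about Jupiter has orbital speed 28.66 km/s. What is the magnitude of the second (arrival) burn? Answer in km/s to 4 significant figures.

Δv₂ = 9.634 km/s

From the circular-orbit relation v² = μ/r at r = 1.542×10^5 km: μ = v²r = (28.66)² × 1.542×10^5 = 1.26659×10^8 km³/s².
Semi-major axis of the transfer orbit: a_t = (1.282×10^6 + 1.542×10^5)/2 = 7.181×10^5 km.
Circular speed at r = 1.542×10^5 km: v_c = √(μ/r) = 28.660 km/s.
Transfer-orbit speed at the same r (vis-viva, a = a_t): v_t = √[μ(2/r − 1/a_t)] = 38.294 km/s.
Δv₂ = |v_t − v_c| = |38.294 − 28.660| = 9.634 km/s.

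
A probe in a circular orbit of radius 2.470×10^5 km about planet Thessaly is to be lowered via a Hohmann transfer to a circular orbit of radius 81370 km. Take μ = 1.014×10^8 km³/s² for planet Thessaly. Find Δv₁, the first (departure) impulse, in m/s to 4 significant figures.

Semi-major axis of the transfer orbit: a_t = (2.470×10^5 + 81370)/2 = 1.64185×10^5 km.
On the circular orbit at r = 2.470×10^5 km, v_c = √(μ/r) = 20.2614 km/s.
Transfer-orbit speed at the same r (vis-viva, a = a_t): v_t = √[μ(2/r − 1/a_t)] = 14.2638 km/s.
Δv₁ = |v_t − v_c| = |14.2638 − 20.2614| = 5.998 km/s.

Δv₁ = 5998 m/s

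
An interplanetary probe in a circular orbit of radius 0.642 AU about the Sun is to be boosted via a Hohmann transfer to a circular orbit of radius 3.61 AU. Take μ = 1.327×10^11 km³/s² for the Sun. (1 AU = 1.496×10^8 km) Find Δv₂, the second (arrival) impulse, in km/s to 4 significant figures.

Δv₂ = 7.061 km/s

In km: r₁ = 0.642 × 1.496×10^8 = 9.60432×10^7 km; r₂ = 3.61 × 1.496×10^8 = 5.40056×10^8 km.
The Hohmann ellipse has a_t = (r₁ + r₂)/2 = 3.180496×10^8 km.
Circular speed at r = 5.40056×10^8 km: v_c = √(μ/r) = 15.675 km/s.
Transfer-orbit speed at the same r (vis-viva, a = a_t): v_t = √[μ(2/r − 1/a_t)] = 8.6139 km/s.
Δv₂ = |v_t − v_c| = |8.6139 − 15.675| = 7.061 km/s.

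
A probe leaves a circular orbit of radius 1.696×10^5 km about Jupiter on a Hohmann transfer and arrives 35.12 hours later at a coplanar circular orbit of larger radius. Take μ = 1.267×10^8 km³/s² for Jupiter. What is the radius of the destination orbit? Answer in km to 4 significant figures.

Transfer time t = 35.12 hours = 1.26432×10^5 s, and t = π√(a_t³/μ).
So a_t = (μ t²/π²)^(1/3) = (1.267×10^8 × (1.26432×10^5)² / π²)^(1/3) = 5.8983×10^5 km.
Since a_t = (r₁ + r₂)/2, r₂ = 2a_t − r₁ = 2×5.8983×10^5 − 1.696×10^5 = 1.01006×10^6 km.

r₂ = 1.010×10^6 km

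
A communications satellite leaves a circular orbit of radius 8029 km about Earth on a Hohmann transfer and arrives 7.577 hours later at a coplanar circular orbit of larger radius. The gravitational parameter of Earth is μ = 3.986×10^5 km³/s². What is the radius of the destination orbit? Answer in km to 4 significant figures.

Transfer time t = 7.577 hours = 27277.2 s, and t = π√(a_t³/μ).
So a_t = (μ t²/π²)^(1/3) = (3.986×10^5 × (27277.2)² / π²)^(1/3) = 31089 km.
Since a_t = (r₁ + r₂)/2, r₂ = 2a_t − r₁ = 2×31089 − 8029 = 54149 km.

r₂ = 54150 km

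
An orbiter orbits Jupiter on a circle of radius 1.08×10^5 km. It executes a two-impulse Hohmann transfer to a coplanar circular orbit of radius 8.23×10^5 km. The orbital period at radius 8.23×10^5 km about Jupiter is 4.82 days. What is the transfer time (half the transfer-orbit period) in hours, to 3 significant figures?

From Kepler's third law T² = 4π²r³/μ at r = 8.23×10^5 km, T = 4.82 days = 4.82 × 86400 s = 4.16448×10^5 s: μ = 4π²r³/T² = 1.26893×10^8 km³/s².
The Hohmann ellipse has a_t = (r₁ + r₂)/2 = 4.655×10^5 km.
Transfer time t = π√(a_t³/μ) = π√((4.655×10^5)³ / 1.26893×10^8) = 88570 s.
Converting: 88570 s ÷ 3600 s/hour = 24.6 hours.

t = 24.6 hours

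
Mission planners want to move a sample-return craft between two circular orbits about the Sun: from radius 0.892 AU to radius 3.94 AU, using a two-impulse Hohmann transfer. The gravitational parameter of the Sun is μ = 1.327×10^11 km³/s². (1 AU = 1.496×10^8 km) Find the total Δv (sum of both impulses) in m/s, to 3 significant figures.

In km: r₁ = 0.892 × 1.496×10^8 = 1.334432×10^8 km; r₂ = 3.94 × 1.496×10^8 = 5.89424×10^8 km.
The Hohmann ellipse has a_t = (r₁ + r₂)/2 = 3.614336×10^8 km.
Circular speed at r₁: v₁ = √(μ/r₁) = √(1.327×10^11/1.334432×10^8) = 31.5346 km/s.
On the transfer ellipse at r₁, vis-viva gives v_p = √[μ(2/r₁ − 1/a_t)] = 40.2705 km/s.
First burn Δv₁ = |v_p − v₁| = 8.736 km/s.
Circular speed at r₂: v₂ = √(μ/r₂) = 15.0045 km/s.
Transfer-orbit speed at r₂: v_a = √[μ(2/r₂ − 1/a_t)] = 9.11707 km/s.
Second burn Δv₂ = |v₂ − v_a| = 5.887 km/s.
Total Δv = Δv₁ + Δv₂ = 14.62 km/s.

Δv = 14600 m/s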